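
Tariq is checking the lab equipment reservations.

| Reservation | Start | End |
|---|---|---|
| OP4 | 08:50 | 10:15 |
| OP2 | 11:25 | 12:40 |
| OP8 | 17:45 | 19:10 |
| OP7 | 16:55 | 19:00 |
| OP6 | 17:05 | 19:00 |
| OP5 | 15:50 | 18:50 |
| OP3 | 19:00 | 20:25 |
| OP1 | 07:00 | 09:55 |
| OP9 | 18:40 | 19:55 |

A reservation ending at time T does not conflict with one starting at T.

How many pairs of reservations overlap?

Sorted by start: OP1, OP4, OP2, OP5, OP7, OP6, OP8, OP9, OP3.
OP4 starts before OP1 ends → OP1 and OP4 overlap.
OP2 starts after OP1 ends; OP1 is clear from here.
OP2 starts after OP4 ends; OP4 is clear from here.
OP5 starts after OP2 ends; OP2 is clear from here.
OP7 starts before OP5 ends → OP5 and OP7 overlap.
OP6 starts before OP5 ends → OP5 and OP6 overlap.
OP8 starts before OP5 ends → OP5 and OP8 overlap.
OP9 starts before OP5 ends → OP5 and OP9 overlap.
OP3 starts after OP5 ends.
OP6 starts before OP7 ends → OP7 and OP6 overlap.
OP8 starts before OP7 ends → OP7 and OP8 overlap.
OP9 starts before OP7 ends → OP7 and OP9 overlap.
OP3 starts exactly when OP7 ends (back-to-back, no overlap).
OP8 starts before OP6 ends → OP6 and OP8 overlap.
OP9 starts before OP6 ends → OP6 and OP9 overlap.
OP3 starts exactly when OP6 ends (back-to-back, no overlap).
OP9 starts before OP8 ends → OP8 and OP9 overlap.
OP3 starts before OP8 ends → OP8 and OP3 overlap.
OP3 starts before OP9 ends → OP9 and OP3 overlap.
Overlapping pairs: OP1 & OP4, OP3 & OP8, OP3 & OP9, OP5 & OP6, OP5 & OP7, OP5 & OP8, OP5 & OP9, OP6 & OP7, OP6 & OP8, OP6 & OP9, OP7 & OP8, OP7 & OP9, OP8 & OP9 — 13 in total.

13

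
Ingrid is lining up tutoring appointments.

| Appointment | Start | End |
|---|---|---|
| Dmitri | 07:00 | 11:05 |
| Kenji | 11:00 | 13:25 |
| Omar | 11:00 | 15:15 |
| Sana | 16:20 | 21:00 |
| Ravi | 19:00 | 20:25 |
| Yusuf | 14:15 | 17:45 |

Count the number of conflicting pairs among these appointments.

6

Sorted by start: Dmitri, Kenji, Omar, Yusuf, Sana, Ravi.
Kenji starts before Dmitri ends → Dmitri and Kenji overlap.
Omar starts before Dmitri ends → Dmitri and Omar overlap.
Yusuf starts after Dmitri ends, so nothing later overlaps Dmitri either.
Omar starts before Kenji ends → Kenji and Omar overlap.
Yusuf starts after Kenji ends, so nothing later overlaps Kenji either.
Yusuf starts before Omar ends → Omar and Yusuf overlap.
Sana starts after Omar ends, so nothing later overlaps Omar either.
Sana starts before Yusuf ends → Yusuf and Sana overlap.
Ravi starts after Yusuf ends.
Ravi starts before Sana ends → Sana and Ravi overlap.
Overlapping pairs: Dmitri & Kenji, Dmitri & Omar, Kenji & Omar, Omar & Yusuf, Ravi & Sana, Sana & Yusuf — 6 in total.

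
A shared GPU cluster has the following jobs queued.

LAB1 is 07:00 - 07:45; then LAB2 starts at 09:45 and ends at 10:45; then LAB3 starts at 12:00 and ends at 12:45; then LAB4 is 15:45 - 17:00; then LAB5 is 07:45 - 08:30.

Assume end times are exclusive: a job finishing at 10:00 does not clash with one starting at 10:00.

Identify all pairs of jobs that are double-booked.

Sorted by start: LAB1, LAB5, LAB2, LAB3, LAB4.
LAB5 starts exactly when LAB1 ends (back-to-back, no overlap) — done with LAB1.
LAB2 starts after LAB5 ends — done with LAB5.
LAB3 starts after LAB2 ends — done with LAB2.
LAB4 starts after LAB3 ends.

no overlapping pairs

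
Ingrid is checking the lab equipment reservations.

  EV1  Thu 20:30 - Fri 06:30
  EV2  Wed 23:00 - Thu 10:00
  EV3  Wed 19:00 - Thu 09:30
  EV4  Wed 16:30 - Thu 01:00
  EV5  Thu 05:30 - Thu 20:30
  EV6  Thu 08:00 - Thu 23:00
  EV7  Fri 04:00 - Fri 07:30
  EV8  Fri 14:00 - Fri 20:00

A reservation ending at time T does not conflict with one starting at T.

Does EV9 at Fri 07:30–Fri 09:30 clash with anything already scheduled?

No — it doesn't clash with anything

EV4: ends Thu 01:00 at or before EV9 starts Fri 07:30 → clear.
EV3: ends Thu 09:30 at or before EV9 starts Fri 07:30 → clear.
EV2: ends Thu 10:00 at or before EV9 starts Fri 07:30 → clear.
EV5: ends Thu 20:30 at or before EV9 starts Fri 07:30 → clear.
EV6: ends Thu 23:00 at or before EV9 starts Fri 07:30 → clear.
EV1: ends Fri 06:30 at or before EV9 starts Fri 07:30 → clear.
EV7: ends Fri 07:30 at or before EV9 starts Fri 07:30 → clear.
EV8: starts Fri 14:00 at or after EV9 ends Fri 09:30 → clear.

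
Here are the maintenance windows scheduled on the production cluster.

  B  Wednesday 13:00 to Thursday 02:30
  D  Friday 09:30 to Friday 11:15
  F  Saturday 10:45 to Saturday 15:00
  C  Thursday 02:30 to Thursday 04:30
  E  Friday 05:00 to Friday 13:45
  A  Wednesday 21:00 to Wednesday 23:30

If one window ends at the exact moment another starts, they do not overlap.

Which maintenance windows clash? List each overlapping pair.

Sorted by start: B, A, C, E, D, F.
A starts before B ends → B and A overlap.
C starts exactly when B ends (back-to-back, no overlap), so nothing later overlaps B either.
C starts after A ends, so nothing later overlaps A either.
E starts after C ends, so nothing later overlaps C either.
D starts before E ends → E and D overlap.
F starts after E ends.
F starts after D ends.

A & B, D & E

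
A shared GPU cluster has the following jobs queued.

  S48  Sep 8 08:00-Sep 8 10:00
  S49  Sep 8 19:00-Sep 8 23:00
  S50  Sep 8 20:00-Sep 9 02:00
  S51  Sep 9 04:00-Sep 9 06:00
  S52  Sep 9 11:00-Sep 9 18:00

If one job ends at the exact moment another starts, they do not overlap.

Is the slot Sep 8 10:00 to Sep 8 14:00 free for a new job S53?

S48: ends Sep 8 10:00 at or before S53 starts Sep 8 10:00 → clear.
S49: starts Sep 8 19:00 at or after S53 ends Sep 8 14:00 → clear.
S50: starts Sep 8 20:00 at or after S53 ends Sep 8 14:00 → clear.
S51: starts Sep 9 04:00 at or after S53 ends Sep 8 14:00 → clear.
S52: starts Sep 9 11:00 at or after S53 ends Sep 8 14:00 → clear.

Yes — the slot is free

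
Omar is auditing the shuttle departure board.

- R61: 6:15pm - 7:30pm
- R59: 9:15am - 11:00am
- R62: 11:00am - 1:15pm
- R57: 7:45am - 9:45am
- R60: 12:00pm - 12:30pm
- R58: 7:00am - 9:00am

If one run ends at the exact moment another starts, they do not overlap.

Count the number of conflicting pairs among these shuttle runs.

Sorted by start: R58, R57, R59, R62, R60, R61.
R57 starts before R58 ends → R58 and R57 overlap.
R59 starts after R58 ends; R58 is clear from here.
R59 starts before R57 ends → R57 and R59 overlap.
R62 starts after R57 ends; R57 is clear from here.
R62 starts exactly when R59 ends (back-to-back, no overlap); R59 is clear from here.
R60 starts before R62 ends → R62 and R60 overlap.
R61 starts after R62 ends.
R61 starts after R60 ends.
Overlapping pairs: R57 & R58, R57 & R59, R60 & R62 — 3 in total.

3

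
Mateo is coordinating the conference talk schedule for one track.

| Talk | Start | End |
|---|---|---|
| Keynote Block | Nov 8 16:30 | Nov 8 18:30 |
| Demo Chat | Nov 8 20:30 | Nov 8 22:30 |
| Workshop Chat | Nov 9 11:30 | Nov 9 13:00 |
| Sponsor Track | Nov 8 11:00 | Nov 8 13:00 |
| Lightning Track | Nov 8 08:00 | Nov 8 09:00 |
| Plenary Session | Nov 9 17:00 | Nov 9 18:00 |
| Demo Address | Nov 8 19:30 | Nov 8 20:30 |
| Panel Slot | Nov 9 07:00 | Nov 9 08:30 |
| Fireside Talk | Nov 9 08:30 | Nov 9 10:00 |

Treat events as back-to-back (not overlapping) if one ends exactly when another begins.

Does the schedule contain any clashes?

Sorted by start: Lightning Track, Sponsor Track, Keynote Block, Demo Address, Demo Chat, Panel Slot, Fireside Talk, Workshop Chat, Plenary Session.
Sponsor Track starts after Lightning Track ends; Lightning Track is clear from here.
Keynote Block starts after Sponsor Track ends; Sponsor Track is clear from here.
Demo Address starts after Keynote Block ends; Keynote Block is clear from here.
Demo Chat starts exactly when Demo Address ends (back-to-back, no overlap); Demo Address is clear from here.
Panel Slot starts after Demo Chat ends; Demo Chat is clear from here.
Fireside Talk starts exactly when Panel Slot ends (back-to-back, no overlap); Panel Slot is clear from here.
Workshop Chat starts after Fireside Talk ends; Fireside Talk is clear from here.
Plenary Session starts after Workshop Chat ends.
Every pair is clear; the schedule has no overlaps.

No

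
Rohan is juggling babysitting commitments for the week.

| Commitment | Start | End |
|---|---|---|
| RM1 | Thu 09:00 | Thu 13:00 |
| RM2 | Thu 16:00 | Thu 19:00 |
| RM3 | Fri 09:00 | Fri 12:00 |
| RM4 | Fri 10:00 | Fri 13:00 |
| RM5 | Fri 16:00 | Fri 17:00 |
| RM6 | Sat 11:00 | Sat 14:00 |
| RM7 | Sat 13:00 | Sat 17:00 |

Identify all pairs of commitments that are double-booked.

Check each pair: they overlap iff neither finishes before the other starts.
Sorted by start: RM1, RM2, RM3, RM4, RM5, RM6, RM7.
RM2 starts after RM1 ends — done with RM1.
RM3 starts after RM2 ends — done with RM2.
RM4 starts before RM3 ends → RM3 and RM4 overlap.
RM5 starts after RM3 ends — done with RM3.
RM5 starts after RM4 ends — done with RM4.
RM6 starts after RM5 ends — done with RM5.
RM7 starts before RM6 ends → RM6 and RM7 overlap.

RM3 & RM4, RM6 & RM7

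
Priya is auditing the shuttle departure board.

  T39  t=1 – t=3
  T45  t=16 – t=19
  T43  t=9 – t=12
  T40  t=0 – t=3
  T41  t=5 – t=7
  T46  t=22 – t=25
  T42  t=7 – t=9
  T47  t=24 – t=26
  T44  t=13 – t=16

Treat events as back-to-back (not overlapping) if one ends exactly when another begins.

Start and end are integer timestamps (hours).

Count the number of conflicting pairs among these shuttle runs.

2

Sorted by start: T40, T39, T41, T42, T43, T44, T45, T46, T47.
T39 starts before T40 ends → T40 and T39 overlap.
T41 starts after T40 ends — done with T40.
T41 starts after T39 ends — done with T39.
T42 starts exactly when T41 ends (back-to-back, no overlap) — done with T41.
T43 starts exactly when T42 ends (back-to-back, no overlap) — done with T42.
T44 starts after T43 ends — done with T43.
T45 starts exactly when T44 ends (back-to-back, no overlap) — done with T44.
T46 starts after T45 ends — done with T45.
T47 starts before T46 ends → T46 and T47 overlap.
Overlapping pairs: T39 & T40, T46 & T47 — 2 in total.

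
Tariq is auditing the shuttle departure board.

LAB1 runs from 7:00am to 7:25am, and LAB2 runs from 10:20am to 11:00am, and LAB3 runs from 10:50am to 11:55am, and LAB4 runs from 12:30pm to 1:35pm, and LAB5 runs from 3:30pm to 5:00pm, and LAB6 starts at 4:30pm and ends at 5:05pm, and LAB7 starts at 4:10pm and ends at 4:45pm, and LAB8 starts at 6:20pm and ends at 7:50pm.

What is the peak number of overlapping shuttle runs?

3

Sweep the timeline, counting +1 at each start and −1 at each end (ends before starts at a tie):
7:00am start LAB1 → 1
7:25am end LAB1 → 0
10:20am start LAB2 → 1
10:50am start LAB3 → 2
11:00am end LAB2 → 1
11:55am end LAB3 → 0
12:30pm start LAB4 → 1
1:35pm end LAB4 → 0
3:30pm start LAB5 → 1
4:10pm start LAB7 → 2
4:30pm start LAB6 → 3
4:45pm end LAB7 → 2
5:00pm end LAB5 → 1
5:05pm end LAB6 → 0
6:20pm start LAB8 → 1
7:50pm end LAB8 → 0
Peak is 3, at 4:30pm (LAB5, LAB6, LAB7).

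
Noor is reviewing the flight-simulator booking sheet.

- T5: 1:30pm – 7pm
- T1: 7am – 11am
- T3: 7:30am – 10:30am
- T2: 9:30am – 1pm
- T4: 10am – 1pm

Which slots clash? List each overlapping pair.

Two intervals overlap when each starts before the other ends.
Sorted by start: T1, T3, T2, T4, T5.
T3 starts before T1 ends → T1 and T3 overlap.
T2 starts before T1 ends → T1 and T2 overlap.
T4 starts before T1 ends → T1 and T4 overlap.
T5 starts after T1 ends.
T2 starts before T3 ends → T3 and T2 overlap.
T4 starts before T3 ends → T3 and T4 overlap.
T5 starts after T3 ends.
T4 starts before T2 ends → T2 and T4 overlap.
T5 starts after T2 ends.
T5 starts after T4 ends.

T1 & T2, T1 & T3, T1 & T4, T2 & T3, T2 & T4, T3 & T4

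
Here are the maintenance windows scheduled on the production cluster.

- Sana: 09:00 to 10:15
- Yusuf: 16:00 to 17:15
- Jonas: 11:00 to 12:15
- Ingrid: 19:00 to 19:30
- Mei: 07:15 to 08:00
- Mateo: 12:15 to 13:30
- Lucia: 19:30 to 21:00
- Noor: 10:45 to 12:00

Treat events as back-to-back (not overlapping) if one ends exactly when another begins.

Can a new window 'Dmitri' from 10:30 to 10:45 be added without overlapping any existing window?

Mei: ends 08:00 at or before Dmitri starts 10:30 → clear.
Sana: ends 10:15 at or before Dmitri starts 10:30 → clear.
Noor: starts 10:45 at or after Dmitri ends 10:45 → clear.
Jonas: starts 11:00 at or after Dmitri ends 10:45 → clear.
Mateo: starts 12:15 at or after Dmitri ends 10:45 → clear.
Yusuf: starts 16:00 at or after Dmitri ends 10:45 → clear.
Ingrid: starts 19:00 at or after Dmitri ends 10:45 → clear.
Lucia: starts 19:30 at or after Dmitri ends 10:45 → clear.

Yes — the slot is free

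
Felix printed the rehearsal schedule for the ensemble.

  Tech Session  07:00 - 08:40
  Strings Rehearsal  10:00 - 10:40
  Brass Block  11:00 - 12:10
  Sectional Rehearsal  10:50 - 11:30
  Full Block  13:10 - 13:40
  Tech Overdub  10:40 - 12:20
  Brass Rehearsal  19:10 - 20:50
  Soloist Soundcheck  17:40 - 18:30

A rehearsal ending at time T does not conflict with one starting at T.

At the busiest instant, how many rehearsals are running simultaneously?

3

Sweep the timeline, counting +1 at each start and −1 at each end (ends before starts at a tie):
07:00 start Tech Session → 1
08:40 end Tech Session → 0
10:00 start Strings Rehearsal → 1
10:40 end Strings Rehearsal → 0
10:40 start Tech Overdub → 1
10:50 start Sectional Rehearsal → 2
11:00 start Brass Block → 3
11:30 end Sectional Rehearsal → 2
12:10 end Brass Block → 1
12:20 end Tech Overdub → 0
13:10 start Full Block → 1
13:40 end Full Block → 0
17:40 start Soloist Soundcheck → 1
18:30 end Soloist Soundcheck → 0
19:10 start Brass Rehearsal → 1
20:50 end Brass Rehearsal → 0
Peak is 3, at 11:00 (Brass Block, Sectional Rehearsal, Tech Overdub).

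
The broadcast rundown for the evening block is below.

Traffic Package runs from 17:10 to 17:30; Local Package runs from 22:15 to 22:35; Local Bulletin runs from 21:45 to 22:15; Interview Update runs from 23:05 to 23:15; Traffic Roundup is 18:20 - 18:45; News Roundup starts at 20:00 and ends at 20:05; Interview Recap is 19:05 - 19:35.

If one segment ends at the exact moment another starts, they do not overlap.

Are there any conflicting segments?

No

Sorted by start: Traffic Package, Traffic Roundup, Interview Recap, News Roundup, Local Bulletin, Local Package, Interview Update.
Traffic Roundup starts after Traffic Package ends — done with Traffic Package.
Interview Recap starts after Traffic Roundup ends — done with Traffic Roundup.
News Roundup starts after Interview Recap ends — done with Interview Recap.
Local Bulletin starts after News Roundup ends — done with News Roundup.
Local Package starts exactly when Local Bulletin ends (back-to-back, no overlap) — done with Local Bulletin.
Interview Update starts after Local Package ends.
Every pair is clear; the schedule has no overlaps.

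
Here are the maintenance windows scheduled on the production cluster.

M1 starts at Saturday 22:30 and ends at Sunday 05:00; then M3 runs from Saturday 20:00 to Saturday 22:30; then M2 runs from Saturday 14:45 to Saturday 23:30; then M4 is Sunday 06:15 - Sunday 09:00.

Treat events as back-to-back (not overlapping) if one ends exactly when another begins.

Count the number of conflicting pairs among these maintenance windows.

2

Sorted by start: M2, M3, M1, M4.
M3 starts before M2 ends → M2 and M3 overlap.
M1 starts before M2 ends → M2 and M1 overlap.
M4 starts after M2 ends.
M1 starts exactly when M3 ends (back-to-back, no overlap), so M3 has no further overlaps.
M4 starts after M1 ends.
Overlapping pairs: M1 & M2, M2 & M3 — 2 in total.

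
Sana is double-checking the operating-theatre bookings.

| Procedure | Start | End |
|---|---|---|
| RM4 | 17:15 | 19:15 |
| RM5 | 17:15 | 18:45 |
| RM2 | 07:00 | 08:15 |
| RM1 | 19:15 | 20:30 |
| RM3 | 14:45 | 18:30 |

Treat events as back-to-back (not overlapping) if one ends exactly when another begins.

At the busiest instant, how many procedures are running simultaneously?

Walk through starts and ends in time order (an end at T is processed before a start at T):
07:00 start RM2 → 1
08:15 end RM2 → 0
14:45 start RM3 → 1
17:15 start RM4 → 2
17:15 start RM5 → 3
18:30 end RM3 → 2
18:45 end RM5 → 1
19:15 end RM4 → 0
19:15 start RM1 → 1
20:30 end RM1 → 0
Peak is 3, at 17:15 (RM3, RM4, RM5).

3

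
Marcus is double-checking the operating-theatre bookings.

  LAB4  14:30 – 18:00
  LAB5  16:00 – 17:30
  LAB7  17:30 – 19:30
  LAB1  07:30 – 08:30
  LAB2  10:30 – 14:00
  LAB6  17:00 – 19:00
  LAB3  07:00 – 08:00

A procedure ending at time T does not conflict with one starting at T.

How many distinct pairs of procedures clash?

Two intervals overlap when each starts before the other ends.
Sorted by start: LAB3, LAB1, LAB2, LAB4, LAB5, LAB6, LAB7.
LAB1 starts before LAB3 ends → LAB3 and LAB1 overlap.
LAB2 starts after LAB3 ends, so LAB3 has no further overlaps.
LAB2 starts after LAB1 ends, so LAB1 has no further overlaps.
LAB4 starts after LAB2 ends, so LAB2 has no further overlaps.
LAB5 starts before LAB4 ends → LAB4 and LAB5 overlap.
LAB6 starts before LAB4 ends → LAB4 and LAB6 overlap.
LAB7 starts before LAB4 ends → LAB4 and LAB7 overlap.
LAB6 starts before LAB5 ends → LAB5 and LAB6 overlap.
LAB7 starts exactly when LAB5 ends (back-to-back, no overlap).
LAB7 starts before LAB6 ends → LAB6 and LAB7 overlap.
Overlapping pairs: LAB1 & LAB3, LAB4 & LAB5, LAB4 & LAB6, LAB4 & LAB7, LAB5 & LAB6, LAB6 & LAB7 — 6 in total.

6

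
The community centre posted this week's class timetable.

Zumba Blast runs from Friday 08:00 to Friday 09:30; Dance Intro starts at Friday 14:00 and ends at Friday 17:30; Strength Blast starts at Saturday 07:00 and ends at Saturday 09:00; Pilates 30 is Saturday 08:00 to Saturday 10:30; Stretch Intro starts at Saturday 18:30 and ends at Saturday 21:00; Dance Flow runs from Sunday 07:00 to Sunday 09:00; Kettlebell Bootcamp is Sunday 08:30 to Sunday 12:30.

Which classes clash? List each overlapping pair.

Dance Flow & Kettlebell Bootcamp, Pilates 30 & Strength Blast

Check each pair: they overlap iff neither finishes before the other starts.
Sorted by start: Zumba Blast, Dance Intro, Strength Blast, Pilates 30, Stretch Intro, Dance Flow, Kettlebell Bootcamp.
Dance Intro starts after Zumba Blast ends, so nothing later overlaps Zumba Blast either.
Strength Blast starts after Dance Intro ends, so nothing later overlaps Dance Intro either.
Pilates 30 starts before Strength Blast ends → Strength Blast and Pilates 30 overlap.
Stretch Intro starts after Strength Blast ends, so nothing later overlaps Strength Blast either.
Stretch Intro starts after Pilates 30 ends, so nothing later overlaps Pilates 30 either.
Dance Flow starts after Stretch Intro ends, so nothing later overlaps Stretch Intro either.
Kettlebell Bootcamp starts before Dance Flow ends → Dance Flow and Kettlebell Bootcamp overlap.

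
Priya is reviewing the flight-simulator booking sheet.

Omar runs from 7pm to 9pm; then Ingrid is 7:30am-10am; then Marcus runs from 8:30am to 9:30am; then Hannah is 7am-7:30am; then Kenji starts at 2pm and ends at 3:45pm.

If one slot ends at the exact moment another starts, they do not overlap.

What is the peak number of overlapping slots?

2

Sweep the timeline, counting +1 at each start and −1 at each end (ends before starts at a tie):
7am start Hannah → 1
7:30am end Hannah → 0
7:30am start Ingrid → 1
8:30am start Marcus → 2
9:30am end Marcus → 1
10am end Ingrid → 0
2pm start Kenji → 1
3:45pm end Kenji → 0
7pm start Omar → 1
9pm end Omar → 0
Peak is 2, at 8:30am (Ingrid, Marcus).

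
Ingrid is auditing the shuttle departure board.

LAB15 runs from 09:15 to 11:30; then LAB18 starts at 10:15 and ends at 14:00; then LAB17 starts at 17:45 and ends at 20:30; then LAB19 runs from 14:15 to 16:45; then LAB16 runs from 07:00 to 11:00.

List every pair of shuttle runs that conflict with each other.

LAB15 & LAB16, LAB15 & LAB18, LAB16 & LAB18

Sorted by start: LAB16, LAB15, LAB18, LAB19, LAB17.
LAB15 starts before LAB16 ends → LAB16 and LAB15 overlap.
LAB18 starts before LAB16 ends → LAB16 and LAB18 overlap.
LAB19 starts after LAB16 ends, so LAB16 has no further overlaps.
LAB18 starts before LAB15 ends → LAB15 and LAB18 overlap.
LAB19 starts after LAB15 ends, so LAB15 has no further overlaps.
LAB19 starts after LAB18 ends, so LAB18 has no further overlaps.
LAB17 starts after LAB19 ends.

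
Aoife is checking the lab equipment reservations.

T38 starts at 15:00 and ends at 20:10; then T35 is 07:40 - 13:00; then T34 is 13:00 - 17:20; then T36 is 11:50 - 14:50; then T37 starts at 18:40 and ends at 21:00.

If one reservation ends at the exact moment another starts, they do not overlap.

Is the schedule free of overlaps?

No

Sorted by start: T35, T36, T34, T38, T37.
T36 starts before T35 ends → T35 and T36 overlap.
That's a conflict, so the schedule is not conflict-free.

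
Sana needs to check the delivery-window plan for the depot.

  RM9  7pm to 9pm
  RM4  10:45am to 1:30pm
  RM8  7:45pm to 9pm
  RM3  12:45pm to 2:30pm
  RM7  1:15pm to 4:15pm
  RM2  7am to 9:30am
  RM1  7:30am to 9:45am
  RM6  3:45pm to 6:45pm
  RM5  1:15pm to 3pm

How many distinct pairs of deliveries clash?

9

Check each pair: they overlap iff neither finishes before the other starts.
Sorted by start: RM2, RM1, RM4, RM3, RM5, RM7, RM6, RM9, RM8.
RM1 starts before RM2 ends → RM2 and RM1 overlap.
RM4 starts after RM2 ends, so RM2 has no further overlaps.
RM4 starts after RM1 ends, so RM1 has no further overlaps.
RM3 starts before RM4 ends → RM4 and RM3 overlap.
RM5 starts before RM4 ends → RM4 and RM5 overlap.
RM7 starts before RM4 ends → RM4 and RM7 overlap.
RM6 starts after RM4 ends, so RM4 has no further overlaps.
RM5 starts before RM3 ends → RM3 and RM5 overlap.
RM7 starts before RM3 ends → RM3 and RM7 overlap.
RM6 starts after RM3 ends, so RM3 has no further overlaps.
RM7 starts before RM5 ends → RM5 and RM7 overlap.
RM6 starts after RM5 ends, so RM5 has no further overlaps.
RM6 starts before RM7 ends → RM7 and RM6 overlap.
RM9 starts after RM7 ends, so RM7 has no further overlaps.
RM9 starts after RM6 ends, so RM6 has no further overlaps.
RM8 starts before RM9 ends → RM9 and RM8 overlap.
Overlapping pairs: RM1 & RM2, RM3 & RM4, RM3 & RM5, RM3 & RM7, RM4 & RM5, RM4 & RM7, RM5 & RM7, RM6 & RM7, RM8 & RM9 — 9 in total.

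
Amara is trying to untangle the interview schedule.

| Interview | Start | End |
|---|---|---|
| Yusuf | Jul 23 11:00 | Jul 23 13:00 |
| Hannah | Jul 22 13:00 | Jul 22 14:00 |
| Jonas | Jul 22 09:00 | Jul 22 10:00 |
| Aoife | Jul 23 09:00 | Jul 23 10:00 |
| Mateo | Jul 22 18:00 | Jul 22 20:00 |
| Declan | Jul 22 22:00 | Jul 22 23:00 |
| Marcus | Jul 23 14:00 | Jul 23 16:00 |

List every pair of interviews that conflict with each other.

none

Two intervals overlap when each starts before the other ends.
Sorted by start: Jonas, Hannah, Mateo, Declan, Aoife, Yusuf, Marcus.
Hannah starts after Jonas ends, so nothing later overlaps Jonas either.
Mateo starts after Hannah ends, so nothing later overlaps Hannah either.
Declan starts after Mateo ends, so nothing later overlaps Mateo either.
Aoife starts after Declan ends, so nothing later overlaps Declan either.
Yusuf starts after Aoife ends, so nothing later overlaps Aoife either.
Marcus starts after Yusuf ends.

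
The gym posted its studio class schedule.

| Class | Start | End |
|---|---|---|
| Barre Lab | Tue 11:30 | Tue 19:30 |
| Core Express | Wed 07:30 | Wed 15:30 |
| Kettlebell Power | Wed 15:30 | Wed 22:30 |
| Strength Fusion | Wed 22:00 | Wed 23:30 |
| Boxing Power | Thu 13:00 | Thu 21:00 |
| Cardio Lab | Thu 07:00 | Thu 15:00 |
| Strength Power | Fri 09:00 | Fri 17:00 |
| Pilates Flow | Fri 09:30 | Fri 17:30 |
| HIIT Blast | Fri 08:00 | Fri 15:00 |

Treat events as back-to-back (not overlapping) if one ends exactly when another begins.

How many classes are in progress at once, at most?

Walk through starts and ends in time order (an end at T is processed before a start at T):
Tue 11:30 start Barre Lab → 1
Tue 19:30 end Barre Lab → 0
Wed 07:30 start Core Express → 1
Wed 15:30 end Core Express → 0
Wed 15:30 start Kettlebell Power → 1
Wed 22:00 start Strength Fusion → 2
Wed 22:30 end Kettlebell Power → 1
Wed 23:30 end Strength Fusion → 0
Thu 07:00 start Cardio Lab → 1
Thu 13:00 start Boxing Power → 2
Thu 15:00 end Cardio Lab → 1
Thu 21:00 end Boxing Power → 0
Fri 08:00 start HIIT Blast → 1
Fri 09:00 start Strength Power → 2
Fri 09:30 start Pilates Flow → 3
Fri 15:00 end HIIT Blast → 2
Fri 17:00 end Strength Power → 1
Fri 17:30 end Pilates Flow → 0
Peak is 3, at Fri 09:30 (HIIT Blast, Pilates Flow, Strength Power).

3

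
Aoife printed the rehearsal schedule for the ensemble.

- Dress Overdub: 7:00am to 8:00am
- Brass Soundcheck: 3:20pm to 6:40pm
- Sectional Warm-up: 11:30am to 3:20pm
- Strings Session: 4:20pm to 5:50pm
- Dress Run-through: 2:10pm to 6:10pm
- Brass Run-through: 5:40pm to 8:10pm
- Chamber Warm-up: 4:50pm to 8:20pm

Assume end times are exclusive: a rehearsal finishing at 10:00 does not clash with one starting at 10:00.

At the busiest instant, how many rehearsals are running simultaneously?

Walk through starts and ends in time order (an end at T is processed before a start at T):
7:00am start Dress Overdub → 1
8:00am end Dress Overdub → 0
11:30am start Sectional Warm-up → 1
2:10pm start Dress Run-through → 2
3:20pm end Sectional Warm-up → 1
3:20pm start Brass Soundcheck → 2
4:20pm start Strings Session → 3
4:50pm start Chamber Warm-up → 4
5:40pm start Brass Run-through → 5
5:50pm end Strings Session → 4
6:10pm end Dress Run-through → 3
6:40pm end Brass Soundcheck → 2
8:10pm end Brass Run-through → 1
8:20pm end Chamber Warm-up → 0
Peak is 5, at 5:40pm (Brass Run-through, Brass Soundcheck, Chamber Warm-up, Dress Run-through, Strings Session).

5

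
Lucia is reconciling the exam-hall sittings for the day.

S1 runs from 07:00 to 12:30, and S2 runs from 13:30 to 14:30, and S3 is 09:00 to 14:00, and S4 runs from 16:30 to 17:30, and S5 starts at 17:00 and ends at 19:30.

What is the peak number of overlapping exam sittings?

Sort all start/end points and keep a running count:
07:00 start S1 → 1
09:00 start S3 → 2
12:30 end S1 → 1
13:30 start S2 → 2
14:00 end S3 → 1
14:30 end S2 → 0
16:30 start S4 → 1
17:00 start S5 → 2
17:30 end S4 → 1
19:30 end S5 → 0
Peak is 2, at 09:00 (S1, S3).

2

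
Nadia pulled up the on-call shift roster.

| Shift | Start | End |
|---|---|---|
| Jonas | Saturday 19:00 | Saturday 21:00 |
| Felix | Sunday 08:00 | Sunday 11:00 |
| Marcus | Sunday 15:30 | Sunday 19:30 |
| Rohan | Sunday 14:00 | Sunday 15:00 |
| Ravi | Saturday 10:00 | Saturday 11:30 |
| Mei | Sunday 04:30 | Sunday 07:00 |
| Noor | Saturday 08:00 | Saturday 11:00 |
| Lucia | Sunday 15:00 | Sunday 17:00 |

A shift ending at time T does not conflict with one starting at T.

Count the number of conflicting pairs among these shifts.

Sorted by start: Noor, Ravi, Jonas, Mei, Felix, Rohan, Lucia, Marcus.
Ravi starts before Noor ends → Noor and Ravi overlap.
Jonas starts after Noor ends — done with Noor.
Jonas starts after Ravi ends — done with Ravi.
Mei starts after Jonas ends — done with Jonas.
Felix starts after Mei ends — done with Mei.
Rohan starts after Felix ends — done with Felix.
Lucia starts exactly when Rohan ends (back-to-back, no overlap) — done with Rohan.
Marcus starts before Lucia ends → Lucia and Marcus overlap.
Overlapping pairs: Lucia & Marcus, Noor & Ravi — 2 in total.

2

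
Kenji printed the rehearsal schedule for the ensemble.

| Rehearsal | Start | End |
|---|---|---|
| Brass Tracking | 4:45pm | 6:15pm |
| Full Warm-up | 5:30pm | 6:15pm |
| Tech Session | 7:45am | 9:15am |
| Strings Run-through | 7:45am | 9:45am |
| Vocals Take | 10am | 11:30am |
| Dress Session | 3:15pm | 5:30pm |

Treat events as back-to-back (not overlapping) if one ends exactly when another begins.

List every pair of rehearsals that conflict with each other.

Check each pair: they overlap iff neither finishes before the other starts.
Sorted by start: Strings Run-through, Tech Session, Vocals Take, Dress Session, Brass Tracking, Full Warm-up.
Tech Session starts before Strings Run-through ends → Strings Run-through and Tech Session overlap.
Vocals Take starts after Strings Run-through ends — done with Strings Run-through.
Vocals Take starts after Tech Session ends — done with Tech Session.
Dress Session starts after Vocals Take ends — done with Vocals Take.
Brass Tracking starts before Dress Session ends → Dress Session and Brass Tracking overlap.
Full Warm-up starts exactly when Dress Session ends (back-to-back, no overlap).
Full Warm-up starts before Brass Tracking ends → Brass Tracking and Full Warm-up overlap.

Brass Tracking & Dress Session, Brass Tracking & Full Warm-up, Strings Run-through & Tech Session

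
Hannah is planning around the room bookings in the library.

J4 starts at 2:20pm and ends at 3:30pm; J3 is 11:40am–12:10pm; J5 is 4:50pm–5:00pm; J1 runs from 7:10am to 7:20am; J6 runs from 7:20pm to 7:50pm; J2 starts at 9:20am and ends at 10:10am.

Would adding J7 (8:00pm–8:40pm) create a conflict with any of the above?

No — it doesn't clash with anything

J1: ends 7:20am at or before J7 starts 8:00pm → clear.
J2: ends 10:10am at or before J7 starts 8:00pm → clear.
J3: ends 12:10pm at or before J7 starts 8:00pm → clear.
J4: ends 3:30pm at or before J7 starts 8:00pm → clear.
J5: ends 5:00pm at or before J7 starts 8:00pm → clear.
J6: ends 7:50pm at or before J7 starts 8:00pm → clear.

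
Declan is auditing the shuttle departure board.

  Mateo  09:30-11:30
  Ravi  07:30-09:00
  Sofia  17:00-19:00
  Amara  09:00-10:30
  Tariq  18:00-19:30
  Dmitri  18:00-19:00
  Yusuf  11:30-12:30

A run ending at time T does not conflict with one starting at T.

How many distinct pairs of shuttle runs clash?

Two intervals overlap when each starts before the other ends.
Sorted by start: Ravi, Amara, Mateo, Yusuf, Sofia, Dmitri, Tariq.
Amara starts exactly when Ravi ends (back-to-back, no overlap), so nothing later overlaps Ravi either.
Mateo starts before Amara ends → Amara and Mateo overlap.
Yusuf starts after Amara ends, so nothing later overlaps Amara either.
Yusuf starts exactly when Mateo ends (back-to-back, no overlap), so nothing later overlaps Mateo either.
Sofia starts after Yusuf ends, so nothing later overlaps Yusuf either.
Dmitri starts before Sofia ends → Sofia and Dmitri overlap.
Tariq starts before Sofia ends → Sofia and Tariq overlap.
Tariq starts before Dmitri ends → Dmitri and Tariq overlap.
Overlapping pairs: Amara & Mateo, Dmitri & Sofia, Dmitri & Tariq, Sofia & Tariq — 4 in total.

4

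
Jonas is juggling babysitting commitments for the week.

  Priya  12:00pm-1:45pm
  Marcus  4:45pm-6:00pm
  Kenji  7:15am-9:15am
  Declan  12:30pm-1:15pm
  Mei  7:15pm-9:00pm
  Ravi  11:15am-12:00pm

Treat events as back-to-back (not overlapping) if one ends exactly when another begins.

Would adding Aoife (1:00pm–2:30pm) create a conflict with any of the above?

Yes — it overlaps Declan, Priya

Kenji: ends 9:15am at or before Aoife starts 1:00pm → clear.
Ravi: ends 12:00pm at or before Aoife starts 1:00pm → clear.
Priya: starts 12:00pm before Aoife ends 2:30pm, and ends 1:45pm after Aoife starts 1:00pm → overlap.
Declan: starts 12:30pm before Aoife ends 2:30pm, and ends 1:15pm after Aoife starts 1:00pm → overlap.
Marcus: starts 4:45pm at or after Aoife ends 2:30pm → clear.
Mei: starts 7:15pm at or after Aoife ends 2:30pm → clear.
Aoife overlaps Declan, Priya.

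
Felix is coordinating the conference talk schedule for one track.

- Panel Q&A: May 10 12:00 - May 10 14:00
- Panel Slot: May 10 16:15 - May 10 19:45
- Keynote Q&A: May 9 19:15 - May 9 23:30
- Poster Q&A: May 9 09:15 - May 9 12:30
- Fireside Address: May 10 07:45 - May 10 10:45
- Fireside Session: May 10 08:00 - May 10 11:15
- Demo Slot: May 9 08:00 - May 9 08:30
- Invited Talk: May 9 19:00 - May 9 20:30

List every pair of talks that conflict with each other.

Fireside Address & Fireside Session, Invited Talk & Keynote Q&A

Sorted by start: Demo Slot, Poster Q&A, Invited Talk, Keynote Q&A, Fireside Address, Fireside Session, Panel Q&A, Panel Slot.
Poster Q&A starts after Demo Slot ends, so nothing later overlaps Demo Slot either.
Invited Talk starts after Poster Q&A ends, so nothing later overlaps Poster Q&A either.
Keynote Q&A starts before Invited Talk ends → Invited Talk and Keynote Q&A overlap.
Fireside Address starts after Invited Talk ends, so nothing later overlaps Invited Talk either.
Fireside Address starts after Keynote Q&A ends, so nothing later overlaps Keynote Q&A either.
Fireside Session starts before Fireside Address ends → Fireside Address and Fireside Session overlap.
Panel Q&A starts after Fireside Address ends, so nothing later overlaps Fireside Address either.
Panel Q&A starts after Fireside Session ends, so nothing later overlaps Fireside Session either.
Panel Slot starts after Panel Q&A ends.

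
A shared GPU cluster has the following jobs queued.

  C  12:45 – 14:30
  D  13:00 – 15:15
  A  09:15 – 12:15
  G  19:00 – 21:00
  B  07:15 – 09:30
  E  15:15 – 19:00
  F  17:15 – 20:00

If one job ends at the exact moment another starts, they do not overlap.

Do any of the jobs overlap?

Yes

Check each pair: they overlap iff neither finishes before the other starts.
Sorted by start: B, A, C, D, E, F, G.
A starts before B ends → B and A overlap.
That's a conflict, so the schedule is not conflict-free.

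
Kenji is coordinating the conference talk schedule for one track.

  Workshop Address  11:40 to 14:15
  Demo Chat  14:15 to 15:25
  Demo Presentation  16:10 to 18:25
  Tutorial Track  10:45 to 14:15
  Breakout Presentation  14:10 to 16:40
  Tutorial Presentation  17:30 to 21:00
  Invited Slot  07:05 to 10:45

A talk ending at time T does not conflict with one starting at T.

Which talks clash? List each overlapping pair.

Sorted by start: Invited Slot, Tutorial Track, Workshop Address, Breakout Presentation, Demo Chat, Demo Presentation, Tutorial Presentation.
Tutorial Track starts exactly when Invited Slot ends (back-to-back, no overlap); Invited Slot is clear from here.
Workshop Address starts before Tutorial Track ends → Tutorial Track and Workshop Address overlap.
Breakout Presentation starts before Tutorial Track ends → Tutorial Track and Breakout Presentation overlap.
Demo Chat starts exactly when Tutorial Track ends (back-to-back, no overlap); Tutorial Track is clear from here.
Breakout Presentation starts before Workshop Address ends → Workshop Address and Breakout Presentation overlap.
Demo Chat starts exactly when Workshop Address ends (back-to-back, no overlap); Workshop Address is clear from here.
Demo Chat starts before Breakout Presentation ends → Breakout Presentation and Demo Chat overlap.
Demo Presentation starts before Breakout Presentation ends → Breakout Presentation and Demo Presentation overlap.
Tutorial Presentation starts after Breakout Presentation ends.
Demo Presentation starts after Demo Chat ends; Demo Chat is clear from here.
Tutorial Presentation starts before Demo Presentation ends → Demo Presentation and Tutorial Presentation overlap.

Breakout Presentation & Demo Chat, Breakout Presentation & Demo Presentation, Breakout Presentation & Tutorial Track, Breakout Presentation & Workshop Address, Demo Presentation & Tutorial Presentation, Tutorial Track & Workshop Address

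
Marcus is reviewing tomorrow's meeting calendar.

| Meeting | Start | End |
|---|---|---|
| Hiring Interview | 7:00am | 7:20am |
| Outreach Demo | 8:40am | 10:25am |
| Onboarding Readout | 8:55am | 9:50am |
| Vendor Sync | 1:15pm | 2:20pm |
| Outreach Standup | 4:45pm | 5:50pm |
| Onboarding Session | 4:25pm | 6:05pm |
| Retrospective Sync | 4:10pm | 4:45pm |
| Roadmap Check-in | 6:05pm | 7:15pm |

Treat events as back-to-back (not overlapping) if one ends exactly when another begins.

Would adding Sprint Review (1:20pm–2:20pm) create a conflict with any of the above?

Yes — it overlaps Vendor Sync

Hiring Interview: ends 7:20am at or before Sprint Review starts 1:20pm → clear.
Outreach Demo: ends 10:25am at or before Sprint Review starts 1:20pm → clear.
Onboarding Readout: ends 9:50am at or before Sprint Review starts 1:20pm → clear.
Vendor Sync: starts 1:15pm before Sprint Review ends 2:20pm, and ends 2:20pm after Sprint Review starts 1:20pm → overlap.
Retrospective Sync: starts 4:10pm at or after Sprint Review ends 2:20pm → clear.
Onboarding Session: starts 4:25pm at or after Sprint Review ends 2:20pm → clear.
Outreach Standup: starts 4:45pm at or after Sprint Review ends 2:20pm → clear.
Roadmap Check-in: starts 6:05pm at or after Sprint Review ends 2:20pm → clear.
Sprint Review overlaps Vendor Sync.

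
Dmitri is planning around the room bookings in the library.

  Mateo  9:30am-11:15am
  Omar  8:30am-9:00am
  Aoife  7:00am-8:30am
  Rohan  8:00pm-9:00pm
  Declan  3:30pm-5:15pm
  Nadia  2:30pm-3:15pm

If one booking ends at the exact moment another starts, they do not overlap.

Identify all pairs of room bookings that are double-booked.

Sorted by start: Aoife, Omar, Mateo, Nadia, Declan, Rohan.
Omar starts exactly when Aoife ends (back-to-back, no overlap), so Aoife has no further overlaps.
Mateo starts after Omar ends, so Omar has no further overlaps.
Nadia starts after Mateo ends, so Mateo has no further overlaps.
Declan starts after Nadia ends, so Nadia has no further overlaps.
Rohan starts after Declan ends.

no overlapping pairs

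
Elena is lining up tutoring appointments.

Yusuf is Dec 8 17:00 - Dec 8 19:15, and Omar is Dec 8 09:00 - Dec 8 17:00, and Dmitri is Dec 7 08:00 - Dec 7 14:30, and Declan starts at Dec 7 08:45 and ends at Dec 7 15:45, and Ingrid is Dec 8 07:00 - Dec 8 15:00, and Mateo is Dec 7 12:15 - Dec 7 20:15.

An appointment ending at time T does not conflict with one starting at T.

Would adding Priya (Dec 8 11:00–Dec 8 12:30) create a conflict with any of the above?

Dmitri: ends Dec 7 14:30 at or before Priya starts Dec 8 11:00 → clear.
Declan: ends Dec 7 15:45 at or before Priya starts Dec 8 11:00 → clear.
Mateo: ends Dec 7 20:15 at or before Priya starts Dec 8 11:00 → clear.
Ingrid: starts Dec 8 07:00 before Priya ends Dec 8 12:30, and ends Dec 8 15:00 after Priya starts Dec 8 11:00 → overlap.
Omar: starts Dec 8 09:00 before Priya ends Dec 8 12:30, and ends Dec 8 17:00 after Priya starts Dec 8 11:00 → overlap.
Yusuf: starts Dec 8 17:00 at or after Priya ends Dec 8 12:30 → clear.
Priya overlaps Ingrid, Omar.

Yes — it overlaps Ingrid, Omar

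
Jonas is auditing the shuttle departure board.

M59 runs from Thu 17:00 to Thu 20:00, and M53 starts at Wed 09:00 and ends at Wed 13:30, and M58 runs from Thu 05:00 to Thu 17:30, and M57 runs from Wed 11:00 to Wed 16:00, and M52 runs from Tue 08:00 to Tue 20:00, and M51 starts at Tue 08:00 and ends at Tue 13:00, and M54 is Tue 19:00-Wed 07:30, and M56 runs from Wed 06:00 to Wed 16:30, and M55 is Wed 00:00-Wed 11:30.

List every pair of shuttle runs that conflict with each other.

M51 & M52, M52 & M54, M53 & M55, M53 & M56, M53 & M57, M54 & M55, M54 & M56, M55 & M56, M55 & M57, M56 & M57, M58 & M59

Two intervals overlap when each starts before the other ends.
Sorted by start: M51, M52, M54, M55, M56, M53, M57, M58, M59.
M52 starts before M51 ends → M51 and M52 overlap.
M54 starts after M51 ends, so nothing later overlaps M51 either.
M54 starts before M52 ends → M52 and M54 overlap.
M55 starts after M52 ends, so nothing later overlaps M52 either.
M55 starts before M54 ends → M54 and M55 overlap.
M56 starts before M54 ends → M54 and M56 overlap.
M53 starts after M54 ends, so nothing later overlaps M54 either.
M56 starts before M55 ends → M55 and M56 overlap.
M53 starts before M55 ends → M55 and M53 overlap.
M57 starts before M55 ends → M55 and M57 overlap.
M58 starts after M55 ends, so nothing later overlaps M55 either.
M53 starts before M56 ends → M56 and M53 overlap.
M57 starts before M56 ends → M56 and M57 overlap.
M58 starts after M56 ends, so nothing later overlaps M56 either.
M57 starts before M53 ends → M53 and M57 overlap.
M58 starts after M53 ends, so nothing later overlaps M53 either.
M58 starts after M57 ends, so nothing later overlaps M57 either.
M59 starts before M58 ends → M58 and M59 overlap.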